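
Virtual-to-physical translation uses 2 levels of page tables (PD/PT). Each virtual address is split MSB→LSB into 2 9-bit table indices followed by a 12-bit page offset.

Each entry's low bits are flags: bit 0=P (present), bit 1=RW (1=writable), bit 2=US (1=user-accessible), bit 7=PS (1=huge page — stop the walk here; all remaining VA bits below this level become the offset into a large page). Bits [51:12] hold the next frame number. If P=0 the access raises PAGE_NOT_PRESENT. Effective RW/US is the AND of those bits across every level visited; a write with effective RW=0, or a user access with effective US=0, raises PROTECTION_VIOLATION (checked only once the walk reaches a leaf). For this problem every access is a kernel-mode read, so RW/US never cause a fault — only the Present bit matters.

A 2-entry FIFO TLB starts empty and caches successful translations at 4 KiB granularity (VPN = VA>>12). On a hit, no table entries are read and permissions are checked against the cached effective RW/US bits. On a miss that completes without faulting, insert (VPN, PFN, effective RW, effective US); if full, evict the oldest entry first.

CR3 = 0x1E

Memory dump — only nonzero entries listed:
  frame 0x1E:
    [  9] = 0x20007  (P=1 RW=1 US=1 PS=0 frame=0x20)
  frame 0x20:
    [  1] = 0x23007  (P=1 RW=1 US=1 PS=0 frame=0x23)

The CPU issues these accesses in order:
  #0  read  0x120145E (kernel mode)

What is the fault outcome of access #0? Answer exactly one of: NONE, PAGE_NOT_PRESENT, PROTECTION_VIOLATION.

Walk each access:
#0 VA=0x120145E (r,kernel):
  [0] read 0x1E idx=9: raw=0x20007 flags P=1 W=1 U=1 S=0
  [1] read 0x20 idx=1: raw=0x23007 flags P=1 W=1 U=1 S=0
  ✓ 0x2345E  — 2 lookups

Access #0 fault: NONE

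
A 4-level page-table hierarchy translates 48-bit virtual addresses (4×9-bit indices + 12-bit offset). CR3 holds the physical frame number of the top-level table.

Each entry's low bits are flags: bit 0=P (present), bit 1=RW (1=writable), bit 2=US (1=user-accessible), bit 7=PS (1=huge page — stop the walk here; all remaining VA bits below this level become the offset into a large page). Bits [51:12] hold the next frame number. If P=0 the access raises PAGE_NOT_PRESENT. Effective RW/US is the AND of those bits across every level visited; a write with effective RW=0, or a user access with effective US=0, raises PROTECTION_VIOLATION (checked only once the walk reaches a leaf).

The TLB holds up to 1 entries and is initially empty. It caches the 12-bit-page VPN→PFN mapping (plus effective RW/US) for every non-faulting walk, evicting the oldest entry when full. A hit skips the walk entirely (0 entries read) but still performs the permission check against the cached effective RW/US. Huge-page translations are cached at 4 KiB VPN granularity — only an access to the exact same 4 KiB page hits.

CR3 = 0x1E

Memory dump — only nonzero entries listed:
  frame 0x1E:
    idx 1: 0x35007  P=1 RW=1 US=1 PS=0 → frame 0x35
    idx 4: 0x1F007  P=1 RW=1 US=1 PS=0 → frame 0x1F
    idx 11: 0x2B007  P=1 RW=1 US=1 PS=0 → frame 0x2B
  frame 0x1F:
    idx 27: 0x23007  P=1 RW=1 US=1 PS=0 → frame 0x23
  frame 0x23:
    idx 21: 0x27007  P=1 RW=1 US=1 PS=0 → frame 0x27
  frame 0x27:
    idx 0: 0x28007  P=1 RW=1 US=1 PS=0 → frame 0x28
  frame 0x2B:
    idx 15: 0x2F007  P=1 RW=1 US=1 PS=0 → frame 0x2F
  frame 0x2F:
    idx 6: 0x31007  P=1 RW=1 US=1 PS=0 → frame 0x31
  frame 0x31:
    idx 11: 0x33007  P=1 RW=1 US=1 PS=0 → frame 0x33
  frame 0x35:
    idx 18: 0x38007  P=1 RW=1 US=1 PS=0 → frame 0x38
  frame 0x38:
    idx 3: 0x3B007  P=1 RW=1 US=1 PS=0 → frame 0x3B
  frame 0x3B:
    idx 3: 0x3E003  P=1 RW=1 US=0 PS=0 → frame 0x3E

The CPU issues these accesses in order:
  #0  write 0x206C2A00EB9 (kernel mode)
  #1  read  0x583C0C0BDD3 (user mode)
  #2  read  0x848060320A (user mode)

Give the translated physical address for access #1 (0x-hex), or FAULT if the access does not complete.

Walk each access:
#0 VA=0x206C2A00EB9 (w,kernel):
  lvl0: tbl 0x1E, slot 4 ⇒ 0x1F007 (P1/RW1/US1/PS0)
  lvl1: tbl 0x1F, slot 27 ⇒ 0x23007 (P1/RW1/US1/PS0)
  lvl2: tbl 0x23, slot 21 ⇒ 0x27007 (P1/RW1/US1/PS0)
  lvl3: tbl 0x27, slot 0 ⇒ 0x28007 (P1/RW1/US1/PS0)
  ⇒ phys 0x28EB9  [4 reads]
#1 VA=0x583C0C0BDD3 (r,user):
  lvl0: tbl 0x1E, slot 11 ⇒ 0x2B007 (P1/RW1/US1/PS0)
  lvl1: tbl 0x2B, slot 15 ⇒ 0x2F007 (P1/RW1/US1/PS0)
  lvl2: tbl 0x2F, slot 6 ⇒ 0x31007 (P1/RW1/US1/PS0)
  lvl3: tbl 0x31, slot 11 ⇒ 0x33007 (P1/RW1/US1/PS0)
  ⇒ phys 0x33DD3  [4 reads]
#2 VA=0x848060320A (r,user):
  lvl0: tbl 0x1E, slot 1 ⇒ 0x35007 (P1/RW1/US1/PS0)
  lvl1: tbl 0x35, slot 18 ⇒ 0x38007 (P1/RW1/US1/PS0)
  lvl2: tbl 0x38, slot 3 ⇒ 0x3B007 (P1/RW1/US1/PS0)
  lvl3: tbl 0x3B, slot 3 ⇒ 0x3E003 (P1/RW1/US0/PS0)
  ⇒ fault: PROTECTION_VIOLATION  — 4 lookups

Access #1 PA: 0x33DD3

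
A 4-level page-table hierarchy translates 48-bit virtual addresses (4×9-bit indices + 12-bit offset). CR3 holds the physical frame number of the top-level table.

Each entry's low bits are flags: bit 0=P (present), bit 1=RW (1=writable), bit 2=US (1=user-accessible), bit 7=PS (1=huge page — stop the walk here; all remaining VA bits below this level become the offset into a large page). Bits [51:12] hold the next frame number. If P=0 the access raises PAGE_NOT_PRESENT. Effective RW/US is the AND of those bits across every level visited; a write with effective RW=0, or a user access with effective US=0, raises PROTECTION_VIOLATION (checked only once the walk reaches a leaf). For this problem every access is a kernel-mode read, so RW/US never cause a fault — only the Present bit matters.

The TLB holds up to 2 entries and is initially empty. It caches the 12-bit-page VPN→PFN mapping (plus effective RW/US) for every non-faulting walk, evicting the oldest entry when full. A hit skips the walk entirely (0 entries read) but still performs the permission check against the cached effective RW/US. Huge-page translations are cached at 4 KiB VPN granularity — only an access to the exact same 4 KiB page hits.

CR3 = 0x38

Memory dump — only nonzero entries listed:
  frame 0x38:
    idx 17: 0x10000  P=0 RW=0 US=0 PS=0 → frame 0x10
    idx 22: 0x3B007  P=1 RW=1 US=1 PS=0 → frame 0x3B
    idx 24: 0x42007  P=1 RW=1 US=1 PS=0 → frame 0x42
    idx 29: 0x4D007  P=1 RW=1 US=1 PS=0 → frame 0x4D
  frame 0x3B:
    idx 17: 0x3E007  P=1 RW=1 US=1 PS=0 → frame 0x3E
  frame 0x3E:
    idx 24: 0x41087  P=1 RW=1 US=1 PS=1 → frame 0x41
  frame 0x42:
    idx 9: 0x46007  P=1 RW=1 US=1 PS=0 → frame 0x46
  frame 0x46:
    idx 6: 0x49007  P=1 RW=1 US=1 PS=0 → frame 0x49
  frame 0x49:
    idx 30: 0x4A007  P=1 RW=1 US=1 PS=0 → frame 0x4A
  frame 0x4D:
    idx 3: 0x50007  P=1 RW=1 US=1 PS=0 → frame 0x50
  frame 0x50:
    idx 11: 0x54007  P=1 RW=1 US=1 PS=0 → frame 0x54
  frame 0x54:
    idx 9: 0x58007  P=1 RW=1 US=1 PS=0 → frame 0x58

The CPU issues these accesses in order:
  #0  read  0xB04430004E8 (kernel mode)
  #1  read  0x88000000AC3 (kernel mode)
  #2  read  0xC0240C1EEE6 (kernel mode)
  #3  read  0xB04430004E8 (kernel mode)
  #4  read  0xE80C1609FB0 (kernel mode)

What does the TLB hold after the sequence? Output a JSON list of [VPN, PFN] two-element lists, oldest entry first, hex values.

Trace:
#0 VA=0xB04430004E8 (r,kernel):
  L0: frame=0x38 idx=22 entry=0x3B007 [P=1 RW=1 US=1 PS=0]
  L1: frame=0x3B idx=17 entry=0x3E007 [P=1 RW=1 US=1 PS=0]
  L2: frame=0x3E idx=24 entry=0x41087 [P=1 RW=1 US=1 PS=1]
  ⇒ phys 0x414E8 (huge @L2)  [3 reads]
#1 VA=0x88000000AC3 (r,kernel):
  L0: frame=0x38 idx=17 entry=0x10000 [P=0 RW=0 US=0 PS=0]
  → PAGE_NOT_PRESENT  (1 entries read)
#2 VA=0xC0240C1EEE6 (r,kernel):
  L0: frame=0x38 idx=24 entry=0x42007 [P=1 RW=1 US=1 PS=0]
  L1: frame=0x42 idx=9 entry=0x46007 [P=1 RW=1 US=1 PS=0]
  L2: frame=0x46 idx=6 entry=0x49007 [P=1 RW=1 US=1 PS=0]
  L3: frame=0x49 idx=30 entry=0x4A007 [P=1 RW=1 US=1 PS=0]
  ⇒ phys 0x4AEE6  [4 reads]
#3 VA=0xB04430004E8 (r,kernel):
  TLB hit vpn=0xB0443000 → PA=0x414E8
#4 VA=0xE80C1609FB0 (r,kernel):
  L0: frame=0x38 idx=29 entry=0x4D007 [P=1 RW=1 US=1 PS=0]
  L1: frame=0x4D idx=3 entry=0x50007 [P=1 RW=1 US=1 PS=0]
  L2: frame=0x50 idx=11 entry=0x54007 [P=1 RW=1 US=1 PS=0]
  L3: frame=0x54 idx=9 entry=0x58007 [P=1 RW=1 US=1 PS=0]
  ⇒ phys 0x58FB0  [4 reads]

TLB: [["0xC0240C1E", "0x4A"], ["0xE80C1609", "0x58"]]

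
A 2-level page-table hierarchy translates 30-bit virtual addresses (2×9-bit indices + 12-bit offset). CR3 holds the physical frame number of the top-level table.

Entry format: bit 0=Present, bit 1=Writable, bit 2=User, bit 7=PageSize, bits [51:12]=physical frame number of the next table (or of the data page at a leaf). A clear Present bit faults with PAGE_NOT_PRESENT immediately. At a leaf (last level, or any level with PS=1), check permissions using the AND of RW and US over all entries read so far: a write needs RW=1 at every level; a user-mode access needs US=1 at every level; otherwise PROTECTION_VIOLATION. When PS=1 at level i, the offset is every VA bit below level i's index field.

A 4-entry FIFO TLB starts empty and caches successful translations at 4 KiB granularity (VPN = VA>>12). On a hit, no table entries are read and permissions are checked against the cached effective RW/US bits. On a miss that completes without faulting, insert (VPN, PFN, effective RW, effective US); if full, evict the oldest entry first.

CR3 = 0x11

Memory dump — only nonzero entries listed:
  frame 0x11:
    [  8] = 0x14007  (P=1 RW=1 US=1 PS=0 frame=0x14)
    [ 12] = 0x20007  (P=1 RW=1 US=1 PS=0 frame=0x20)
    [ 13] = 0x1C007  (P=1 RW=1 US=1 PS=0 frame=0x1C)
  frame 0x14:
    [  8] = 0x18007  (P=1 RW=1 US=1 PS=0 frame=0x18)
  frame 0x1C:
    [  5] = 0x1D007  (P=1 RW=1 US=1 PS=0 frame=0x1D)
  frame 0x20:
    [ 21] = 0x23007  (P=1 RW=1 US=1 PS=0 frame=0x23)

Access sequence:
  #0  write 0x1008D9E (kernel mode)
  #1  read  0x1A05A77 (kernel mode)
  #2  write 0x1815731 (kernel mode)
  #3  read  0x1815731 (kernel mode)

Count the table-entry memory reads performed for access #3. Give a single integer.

Per-access translation:
#0 VA=0x1008D9E (w,kernel):
  [0] read 0x11 idx=8: raw=0x14007 flags P=1 W=1 U=1 S=0
  [1] read 0x14 idx=8: raw=0x18007 flags P=1 W=1 U=1 S=0
  → PA=0x18D9E  (2 entries read)
#1 VA=0x1A05A77 (r,kernel):
  [0] read 0x11 idx=13: raw=0x1C007 flags P=1 W=1 U=1 S=0
  [1] read 0x1C idx=5: raw=0x1D007 flags P=1 W=1 U=1 S=0
  → PA=0x1DA77  (2 entries read)
#2 VA=0x1815731 (w,kernel):
  [0] read 0x11 idx=12: raw=0x20007 flags P=1 W=1 U=1 S=0
  [1] read 0x20 idx=21: raw=0x23007 flags P=1 W=1 U=1 S=0
  → PA=0x23731  (2 entries read)
#3 VA=0x1815731 (r,kernel):
  TLB hit vpn=0x1815 → PA=0x23731

Entries read for #3: 0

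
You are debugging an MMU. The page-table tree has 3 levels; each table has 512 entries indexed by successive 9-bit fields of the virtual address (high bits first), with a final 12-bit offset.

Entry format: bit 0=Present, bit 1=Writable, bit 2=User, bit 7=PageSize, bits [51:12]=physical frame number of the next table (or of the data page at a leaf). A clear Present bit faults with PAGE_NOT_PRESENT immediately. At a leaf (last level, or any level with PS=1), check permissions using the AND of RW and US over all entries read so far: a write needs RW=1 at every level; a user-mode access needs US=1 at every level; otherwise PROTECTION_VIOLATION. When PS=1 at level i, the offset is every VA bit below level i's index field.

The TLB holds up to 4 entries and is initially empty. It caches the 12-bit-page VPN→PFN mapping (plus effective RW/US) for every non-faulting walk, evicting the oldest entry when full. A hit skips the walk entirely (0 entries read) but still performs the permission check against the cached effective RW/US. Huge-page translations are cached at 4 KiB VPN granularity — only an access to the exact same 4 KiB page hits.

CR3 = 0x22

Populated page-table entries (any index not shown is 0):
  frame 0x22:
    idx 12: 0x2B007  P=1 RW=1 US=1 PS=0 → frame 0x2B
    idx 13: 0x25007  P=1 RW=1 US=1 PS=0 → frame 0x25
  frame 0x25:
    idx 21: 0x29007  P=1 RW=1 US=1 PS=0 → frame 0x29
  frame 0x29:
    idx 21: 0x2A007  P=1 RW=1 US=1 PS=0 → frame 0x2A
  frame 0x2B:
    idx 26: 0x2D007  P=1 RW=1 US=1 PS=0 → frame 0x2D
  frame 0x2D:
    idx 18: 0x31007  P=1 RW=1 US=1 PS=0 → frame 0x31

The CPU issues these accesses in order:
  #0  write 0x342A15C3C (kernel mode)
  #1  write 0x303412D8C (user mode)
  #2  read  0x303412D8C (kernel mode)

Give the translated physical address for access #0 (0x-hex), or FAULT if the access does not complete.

Trace:
#0 VA=0x342A15C3C (w,kernel):
  L0 @0x22[13] → 0x25007  P=1,RW=1,US=1,PS=0
  L1 @0x25[21] → 0x29007  P=1,RW=1,US=1,PS=0
  L2 @0x29[21] → 0x2A007  P=1,RW=1,US=1,PS=0
  → PA=0x2AC3C  (3 entries read)
#1 VA=0x303412D8C (w,user):
  L0 @0x22[12] → 0x2B007  P=1,RW=1,US=1,PS=0
  L1 @0x2B[26] → 0x2D007  P=1,RW=1,US=1,PS=0
  L2 @0x2D[18] → 0x31007  P=1,RW=1,US=1,PS=0
  → PA=0x31D8C  (3 entries read)
#2 VA=0x303412D8C (r,kernel):
  TLB hit vpn=0x303412 → PA=0x31D8C

Access #0 PA: 0x2AC3C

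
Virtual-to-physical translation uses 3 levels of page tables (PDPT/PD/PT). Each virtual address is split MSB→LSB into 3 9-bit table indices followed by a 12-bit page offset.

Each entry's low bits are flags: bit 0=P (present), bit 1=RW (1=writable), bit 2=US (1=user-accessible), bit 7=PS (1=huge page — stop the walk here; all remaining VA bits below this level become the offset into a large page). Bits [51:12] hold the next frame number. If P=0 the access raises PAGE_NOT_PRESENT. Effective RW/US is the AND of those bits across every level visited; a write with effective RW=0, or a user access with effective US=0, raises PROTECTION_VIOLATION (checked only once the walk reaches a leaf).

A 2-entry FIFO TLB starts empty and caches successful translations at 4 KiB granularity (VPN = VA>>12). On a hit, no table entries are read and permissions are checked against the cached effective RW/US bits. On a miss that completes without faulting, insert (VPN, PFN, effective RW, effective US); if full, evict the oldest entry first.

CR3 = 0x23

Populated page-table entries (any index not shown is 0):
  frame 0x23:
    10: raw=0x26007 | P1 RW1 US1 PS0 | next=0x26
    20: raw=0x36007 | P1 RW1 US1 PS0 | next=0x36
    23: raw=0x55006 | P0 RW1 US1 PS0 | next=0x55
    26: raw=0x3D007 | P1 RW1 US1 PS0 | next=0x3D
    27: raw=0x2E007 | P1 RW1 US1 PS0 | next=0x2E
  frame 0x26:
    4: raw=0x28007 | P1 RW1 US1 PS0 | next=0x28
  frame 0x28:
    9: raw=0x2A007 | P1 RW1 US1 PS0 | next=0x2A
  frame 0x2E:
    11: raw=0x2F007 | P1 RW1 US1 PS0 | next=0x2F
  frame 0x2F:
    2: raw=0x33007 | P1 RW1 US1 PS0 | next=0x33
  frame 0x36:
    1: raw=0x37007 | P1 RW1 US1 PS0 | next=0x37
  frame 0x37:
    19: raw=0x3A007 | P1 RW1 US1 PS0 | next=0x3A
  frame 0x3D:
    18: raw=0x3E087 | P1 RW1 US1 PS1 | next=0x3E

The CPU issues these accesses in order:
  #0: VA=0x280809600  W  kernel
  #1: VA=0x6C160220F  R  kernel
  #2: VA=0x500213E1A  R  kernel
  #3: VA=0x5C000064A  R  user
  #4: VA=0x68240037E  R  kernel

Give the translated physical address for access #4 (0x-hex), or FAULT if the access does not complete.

Walk each access:
#0 VA=0x280809600 (w,kernel):
  lvl0: tbl 0x23, slot 10 ⇒ 0x26007 (P1/RW1/US1/PS0)
  lvl1: tbl 0x26, slot 4 ⇒ 0x28007 (P1/RW1/US1/PS0)
  lvl2: tbl 0x28, slot 9 ⇒ 0x2A007 (P1/RW1/US1/PS0)
  ⇒ phys 0x2A600  [3 reads]
#1 VA=0x6C160220F (r,kernel):
  lvl0: tbl 0x23, slot 27 ⇒ 0x2E007 (P1/RW1/US1/PS0)
  lvl1: tbl 0x2E, slot 11 ⇒ 0x2F007 (P1/RW1/US1/PS0)
  lvl2: tbl 0x2F, slot 2 ⇒ 0x33007 (P1/RW1/US1/PS0)
  ⇒ phys 0x3320F  [3 reads]
#2 VA=0x500213E1A (r,kernel):
  lvl0: tbl 0x23, slot 20 ⇒ 0x36007 (P1/RW1/US1/PS0)
  lvl1: tbl 0x36, slot 1 ⇒ 0x37007 (P1/RW1/US1/PS0)
  lvl2: tbl 0x37, slot 19 ⇒ 0x3A007 (P1/RW1/US1/PS0)
  ⇒ phys 0x3AE1A  [3 reads]
#3 VA=0x5C000064A (r,user):
  lvl0: tbl 0x23, slot 23 ⇒ 0x55006 (P0/RW1/US1/PS0)
  ✗ PAGE_NOT_PRESENT  [1 reads]
#4 VA=0x68240037E (r,kernel):
  lvl0: tbl 0x23, slot 26 ⇒ 0x3D007 (P1/RW1/US1/PS0)
  lvl1: tbl 0x3D, slot 18 ⇒ 0x3E087 (P1/RW1/US1/PS1)
  ⇒ phys 0x3E37E (huge @L1)  [2 reads]

Access #4 PA: 0x3E37E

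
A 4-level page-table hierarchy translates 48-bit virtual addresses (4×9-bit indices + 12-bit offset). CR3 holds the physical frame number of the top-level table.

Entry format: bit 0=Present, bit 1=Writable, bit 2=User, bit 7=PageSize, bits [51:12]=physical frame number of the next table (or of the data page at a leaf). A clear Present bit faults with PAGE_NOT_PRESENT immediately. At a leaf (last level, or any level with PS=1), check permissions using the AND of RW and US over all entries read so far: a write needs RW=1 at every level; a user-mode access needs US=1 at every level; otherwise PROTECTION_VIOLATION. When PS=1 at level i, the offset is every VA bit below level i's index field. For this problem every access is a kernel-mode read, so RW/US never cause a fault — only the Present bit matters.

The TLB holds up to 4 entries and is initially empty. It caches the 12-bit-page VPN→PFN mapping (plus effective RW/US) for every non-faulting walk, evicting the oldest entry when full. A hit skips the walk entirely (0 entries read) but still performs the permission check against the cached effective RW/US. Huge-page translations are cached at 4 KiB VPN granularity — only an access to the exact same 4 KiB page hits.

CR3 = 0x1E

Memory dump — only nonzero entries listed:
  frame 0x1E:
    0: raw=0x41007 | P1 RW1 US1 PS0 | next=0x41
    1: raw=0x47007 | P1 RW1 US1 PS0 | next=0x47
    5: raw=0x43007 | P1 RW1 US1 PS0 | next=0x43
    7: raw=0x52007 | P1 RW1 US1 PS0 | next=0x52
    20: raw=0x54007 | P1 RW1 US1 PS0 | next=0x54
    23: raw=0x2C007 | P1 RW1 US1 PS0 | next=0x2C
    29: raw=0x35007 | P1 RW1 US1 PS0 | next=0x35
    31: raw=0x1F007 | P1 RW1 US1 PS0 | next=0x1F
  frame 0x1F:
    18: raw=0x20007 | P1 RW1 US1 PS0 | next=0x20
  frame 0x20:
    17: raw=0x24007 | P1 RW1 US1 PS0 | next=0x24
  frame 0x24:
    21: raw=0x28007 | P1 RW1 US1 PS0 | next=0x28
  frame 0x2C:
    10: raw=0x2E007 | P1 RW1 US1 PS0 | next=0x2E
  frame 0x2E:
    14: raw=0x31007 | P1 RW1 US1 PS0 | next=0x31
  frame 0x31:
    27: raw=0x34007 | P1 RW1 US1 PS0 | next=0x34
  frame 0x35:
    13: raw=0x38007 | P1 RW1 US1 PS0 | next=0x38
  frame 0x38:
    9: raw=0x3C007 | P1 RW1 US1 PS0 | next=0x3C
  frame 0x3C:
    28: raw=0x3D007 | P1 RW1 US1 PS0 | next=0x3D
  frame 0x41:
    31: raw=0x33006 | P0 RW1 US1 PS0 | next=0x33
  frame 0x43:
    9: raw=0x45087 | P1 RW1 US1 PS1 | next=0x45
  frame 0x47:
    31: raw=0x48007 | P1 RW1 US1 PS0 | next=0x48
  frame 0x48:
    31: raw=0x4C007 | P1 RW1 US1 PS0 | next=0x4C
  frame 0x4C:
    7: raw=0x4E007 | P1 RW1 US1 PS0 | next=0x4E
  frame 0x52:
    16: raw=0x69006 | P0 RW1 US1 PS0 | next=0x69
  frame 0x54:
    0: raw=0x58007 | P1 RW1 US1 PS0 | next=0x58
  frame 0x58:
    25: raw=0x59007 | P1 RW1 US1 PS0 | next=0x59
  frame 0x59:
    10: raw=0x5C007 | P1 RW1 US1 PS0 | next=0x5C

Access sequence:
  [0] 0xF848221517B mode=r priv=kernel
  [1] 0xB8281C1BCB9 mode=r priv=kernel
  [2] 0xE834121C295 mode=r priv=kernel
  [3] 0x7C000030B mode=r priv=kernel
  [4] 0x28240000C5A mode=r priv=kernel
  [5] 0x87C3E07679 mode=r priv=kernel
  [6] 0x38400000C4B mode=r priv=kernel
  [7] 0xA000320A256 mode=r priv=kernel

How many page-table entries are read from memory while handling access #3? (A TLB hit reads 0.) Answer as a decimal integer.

Walk each access:
#0 VA=0xF848221517B (r,kernel):
  [0] read 0x1E idx=31: raw=0x1F007 flags P=1 W=1 U=1 S=0
  [1] read 0x1F idx=18: raw=0x20007 flags P=1 W=1 U=1 S=0
  [2] read 0x20 idx=17: raw=0x24007 flags P=1 W=1 U=1 S=0
  [3] read 0x24 idx=21: raw=0x28007 flags P=1 W=1 U=1 S=0
  ⇒ phys 0x2817B  [4 reads]
#1 VA=0xB8281C1BCB9 (r,kernel):
  [0] read 0x1E idx=23: raw=0x2C007 flags P=1 W=1 U=1 S=0
  [1] read 0x2C idx=10: raw=0x2E007 flags P=1 W=1 U=1 S=0
  [2] read 0x2E idx=14: raw=0x31007 flags P=1 W=1 U=1 S=0
  [3] read 0x31 idx=27: raw=0x34007 flags P=1 W=1 U=1 S=0
  ⇒ phys 0x34CB9  [4 reads]
#2 VA=0xE834121C295 (r,kernel):
  [0] read 0x1E idx=29: raw=0x35007 flags P=1 W=1 U=1 S=0
  [1] read 0x35 idx=13: raw=0x38007 flags P=1 W=1 U=1 S=0
  [2] read 0x38 idx=9: raw=0x3C007 flags P=1 W=1 U=1 S=0
  [3] read 0x3C idx=28: raw=0x3D007 flags P=1 W=1 U=1 S=0
  ⇒ phys 0x3D295  [4 reads]
#3 VA=0x7C000030B (r,kernel):
  [0] read 0x1E idx=0: raw=0x41007 flags P=1 W=1 U=1 S=0
  [1] read 0x41 idx=31: raw=0x33006 flags P=0 W=1 U=1 S=0
  → PAGE_NOT_PRESENT  (2 entries read)
#4 VA=0x28240000C5A (r,kernel):
  [0] read 0x1E idx=5: raw=0x43007 flags P=1 W=1 U=1 S=0
  [1] read 0x43 idx=9: raw=0x45087 flags P=1 W=1 U=1 S=1
  ⇒ phys 0x45C5A (huge @L1)  [2 reads]
#5 VA=0x87C3E07679 (r,kernel):
  [0] read 0x1E idx=1: raw=0x47007 flags P=1 W=1 U=1 S=0
  [1] read 0x47 idx=31: raw=0x48007 flags P=1 W=1 U=1 S=0
  [2] read 0x48 idx=31: raw=0x4C007 flags P=1 W=1 U=1 S=0
  [3] read 0x4C idx=7: raw=0x4E007 flags P=1 W=1 U=1 S=0
  ⇒ phys 0x4E679  [4 reads]
#6 VA=0x38400000C4B (r,kernel):
  [0] read 0x1E idx=7: raw=0x52007 flags P=1 W=1 U=1 S=0
  [1] read 0x52 idx=16: raw=0x69006 flags P=0 W=1 U=1 S=0
  → PAGE_NOT_PRESENT  (2 entries read)
#7 VA=0xA000320A256 (r,kernel):
  [0] read 0x1E idx=20: raw=0x54007 flags P=1 W=1 U=1 S=0
  [1] read 0x54 idx=0: raw=0x58007 flags P=1 W=1 U=1 S=0
  [2] read 0x58 idx=25: raw=0x59007 flags P=1 W=1 U=1 S=0
  [3] read 0x59 idx=10: raw=0x5C007 flags P=1 W=1 U=1 S=0
  ⇒ phys 0x5C256  [4 reads]

Entries read for #3: 2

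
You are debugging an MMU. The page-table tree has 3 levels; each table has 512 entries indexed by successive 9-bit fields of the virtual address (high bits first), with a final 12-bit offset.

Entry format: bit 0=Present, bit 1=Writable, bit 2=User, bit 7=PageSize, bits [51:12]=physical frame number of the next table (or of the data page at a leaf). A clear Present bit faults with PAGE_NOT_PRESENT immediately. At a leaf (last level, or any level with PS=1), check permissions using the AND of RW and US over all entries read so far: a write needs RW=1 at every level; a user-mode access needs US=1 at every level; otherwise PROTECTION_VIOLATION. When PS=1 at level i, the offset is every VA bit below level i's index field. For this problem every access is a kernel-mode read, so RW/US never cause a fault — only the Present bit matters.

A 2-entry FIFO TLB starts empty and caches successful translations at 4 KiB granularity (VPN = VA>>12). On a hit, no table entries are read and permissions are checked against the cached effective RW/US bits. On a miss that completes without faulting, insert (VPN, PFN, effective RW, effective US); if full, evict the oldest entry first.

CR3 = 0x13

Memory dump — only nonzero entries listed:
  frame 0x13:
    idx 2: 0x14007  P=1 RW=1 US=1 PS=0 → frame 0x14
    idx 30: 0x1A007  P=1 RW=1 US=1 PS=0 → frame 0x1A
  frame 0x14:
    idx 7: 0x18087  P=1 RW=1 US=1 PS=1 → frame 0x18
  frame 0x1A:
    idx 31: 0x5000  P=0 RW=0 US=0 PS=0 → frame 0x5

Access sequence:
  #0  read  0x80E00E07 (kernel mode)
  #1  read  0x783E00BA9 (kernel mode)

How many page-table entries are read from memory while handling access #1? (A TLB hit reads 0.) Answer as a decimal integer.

Trace:
#0 VA=0x80E00E07 (r,kernel):
  lvl0: tbl 0x13, slot 2 ⇒ 0x14007 (P1/RW1/US1/PS0)
  lvl1: tbl 0x14, slot 7 ⇒ 0x18087 (P1/RW1/US1/PS1)
  ⇒ phys 0x18E07 (huge @L1)  [2 reads]
#1 VA=0x783E00BA9 (r,kernel):
  lvl0: tbl 0x13, slot 30 ⇒ 0x1A007 (P1/RW1/US1/PS0)
  lvl1: tbl 0x1A, slot 31 ⇒ 0x5000 (P0/RW0/US0/PS0)
  → PAGE_NOT_PRESENT  (2 entries read)

Entries read for #1: 2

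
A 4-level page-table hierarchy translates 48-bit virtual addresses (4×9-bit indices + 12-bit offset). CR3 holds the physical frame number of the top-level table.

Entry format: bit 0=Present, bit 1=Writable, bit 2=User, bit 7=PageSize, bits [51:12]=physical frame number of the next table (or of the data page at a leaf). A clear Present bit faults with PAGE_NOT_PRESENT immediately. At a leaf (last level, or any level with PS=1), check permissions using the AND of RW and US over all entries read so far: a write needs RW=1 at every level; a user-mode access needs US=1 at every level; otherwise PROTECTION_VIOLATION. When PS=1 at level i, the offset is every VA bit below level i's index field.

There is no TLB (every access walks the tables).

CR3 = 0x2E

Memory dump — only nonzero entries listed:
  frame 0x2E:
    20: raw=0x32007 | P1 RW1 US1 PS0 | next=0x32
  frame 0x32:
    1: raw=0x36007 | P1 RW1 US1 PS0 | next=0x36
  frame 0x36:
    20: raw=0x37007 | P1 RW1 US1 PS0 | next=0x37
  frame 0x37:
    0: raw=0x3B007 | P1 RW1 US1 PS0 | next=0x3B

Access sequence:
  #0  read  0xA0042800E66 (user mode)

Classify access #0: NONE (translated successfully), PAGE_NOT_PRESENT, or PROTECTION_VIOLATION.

Trace:
#0 VA=0xA0042800E66 (r,user):
  L0: frame=0x2E idx=20 entry=0x32007 [P=1 RW=1 US=1 PS=0]
  L1: frame=0x32 idx=1 entry=0x36007 [P=1 RW=1 US=1 PS=0]
  L2: frame=0x36 idx=20 entry=0x37007 [P=1 RW=1 US=1 PS=0]
  L3: frame=0x37 idx=0 entry=0x3B007 [P=1 RW=1 US=1 PS=0]
  → PA=0x3BE66  (4 entries read)

Access #0 fault: NONE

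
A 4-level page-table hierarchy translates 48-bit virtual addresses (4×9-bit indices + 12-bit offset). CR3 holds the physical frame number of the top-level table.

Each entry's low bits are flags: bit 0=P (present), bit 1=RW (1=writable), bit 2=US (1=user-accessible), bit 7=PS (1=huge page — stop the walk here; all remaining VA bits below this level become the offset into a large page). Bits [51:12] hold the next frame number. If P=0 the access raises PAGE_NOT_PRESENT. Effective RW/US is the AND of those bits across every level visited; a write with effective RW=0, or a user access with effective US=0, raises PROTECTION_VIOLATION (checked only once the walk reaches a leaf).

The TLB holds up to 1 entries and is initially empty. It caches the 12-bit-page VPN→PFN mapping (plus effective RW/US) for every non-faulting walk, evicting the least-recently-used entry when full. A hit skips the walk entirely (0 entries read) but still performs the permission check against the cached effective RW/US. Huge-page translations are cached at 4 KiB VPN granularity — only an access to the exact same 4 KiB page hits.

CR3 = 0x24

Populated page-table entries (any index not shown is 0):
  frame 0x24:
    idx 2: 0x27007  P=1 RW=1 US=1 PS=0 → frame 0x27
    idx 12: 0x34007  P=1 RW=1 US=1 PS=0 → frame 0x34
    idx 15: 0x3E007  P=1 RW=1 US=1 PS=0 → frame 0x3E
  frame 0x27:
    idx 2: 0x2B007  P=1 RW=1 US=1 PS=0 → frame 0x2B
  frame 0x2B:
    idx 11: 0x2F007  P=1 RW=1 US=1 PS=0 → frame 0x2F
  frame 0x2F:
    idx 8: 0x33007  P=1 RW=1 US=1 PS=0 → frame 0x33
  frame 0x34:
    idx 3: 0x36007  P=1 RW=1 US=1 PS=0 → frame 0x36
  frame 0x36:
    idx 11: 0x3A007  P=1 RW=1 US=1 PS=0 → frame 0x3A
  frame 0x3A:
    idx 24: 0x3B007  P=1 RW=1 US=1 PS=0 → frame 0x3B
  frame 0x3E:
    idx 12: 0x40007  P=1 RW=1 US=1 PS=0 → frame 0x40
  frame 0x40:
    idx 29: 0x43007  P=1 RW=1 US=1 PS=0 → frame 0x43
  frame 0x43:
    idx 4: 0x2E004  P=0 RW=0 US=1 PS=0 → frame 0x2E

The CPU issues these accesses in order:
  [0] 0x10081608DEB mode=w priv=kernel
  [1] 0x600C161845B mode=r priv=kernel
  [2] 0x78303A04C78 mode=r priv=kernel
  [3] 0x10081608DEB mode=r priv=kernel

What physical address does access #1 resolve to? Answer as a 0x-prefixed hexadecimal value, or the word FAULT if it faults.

Walk each access:
#0 VA=0x10081608DEB (w,kernel):
  lvl0: tbl 0x24, slot 2 ⇒ 0x27007 (P1/RW1/US1/PS0)
  lvl1: tbl 0x27, slot 2 ⇒ 0x2B007 (P1/RW1/US1/PS0)
  lvl2: tbl 0x2B, slot 11 ⇒ 0x2F007 (P1/RW1/US1/PS0)
  lvl3: tbl 0x2F, slot 8 ⇒ 0x33007 (P1/RW1/US1/PS0)
  ⇒ phys 0x33DEB  [4 reads]
#1 VA=0x600C161845B (r,kernel):
  lvl0: tbl 0x24, slot 12 ⇒ 0x34007 (P1/RW1/US1/PS0)
  lvl1: tbl 0x34, slot 3 ⇒ 0x36007 (P1/RW1/US1/PS0)
  lvl2: tbl 0x36, slot 11 ⇒ 0x3A007 (P1/RW1/US1/PS0)
  lvl3: tbl 0x3A, slot 24 ⇒ 0x3B007 (P1/RW1/US1/PS0)
  ⇒ phys 0x3B45B  [4 reads]
#2 VA=0x78303A04C78 (r,kernel):
  lvl0: tbl 0x24, slot 15 ⇒ 0x3E007 (P1/RW1/US1/PS0)
  lvl1: tbl 0x3E, slot 12 ⇒ 0x40007 (P1/RW1/US1/PS0)
  lvl2: tbl 0x40, slot 29 ⇒ 0x43007 (P1/RW1/US1/PS0)
  lvl3: tbl 0x43, slot 4 ⇒ 0x2E004 (P0/RW0/US1/PS0)
  → PAGE_NOT_PRESENT  (4 entries read)
#3 VA=0x10081608DEB (r,kernel):
  lvl0: tbl 0x24, slot 2 ⇒ 0x27007 (P1/RW1/US1/PS0)
  lvl1: tbl 0x27, slot 2 ⇒ 0x2B007 (P1/RW1/US1/PS0)
  lvl2: tbl 0x2B, slot 11 ⇒ 0x2F007 (P1/RW1/US1/PS0)
  lvl3: tbl 0x2F, slot 8 ⇒ 0x33007 (P1/RW1/US1/PS0)
  ⇒ phys 0x33DEB  [4 reads]

Access #1 PA: 0x3B45B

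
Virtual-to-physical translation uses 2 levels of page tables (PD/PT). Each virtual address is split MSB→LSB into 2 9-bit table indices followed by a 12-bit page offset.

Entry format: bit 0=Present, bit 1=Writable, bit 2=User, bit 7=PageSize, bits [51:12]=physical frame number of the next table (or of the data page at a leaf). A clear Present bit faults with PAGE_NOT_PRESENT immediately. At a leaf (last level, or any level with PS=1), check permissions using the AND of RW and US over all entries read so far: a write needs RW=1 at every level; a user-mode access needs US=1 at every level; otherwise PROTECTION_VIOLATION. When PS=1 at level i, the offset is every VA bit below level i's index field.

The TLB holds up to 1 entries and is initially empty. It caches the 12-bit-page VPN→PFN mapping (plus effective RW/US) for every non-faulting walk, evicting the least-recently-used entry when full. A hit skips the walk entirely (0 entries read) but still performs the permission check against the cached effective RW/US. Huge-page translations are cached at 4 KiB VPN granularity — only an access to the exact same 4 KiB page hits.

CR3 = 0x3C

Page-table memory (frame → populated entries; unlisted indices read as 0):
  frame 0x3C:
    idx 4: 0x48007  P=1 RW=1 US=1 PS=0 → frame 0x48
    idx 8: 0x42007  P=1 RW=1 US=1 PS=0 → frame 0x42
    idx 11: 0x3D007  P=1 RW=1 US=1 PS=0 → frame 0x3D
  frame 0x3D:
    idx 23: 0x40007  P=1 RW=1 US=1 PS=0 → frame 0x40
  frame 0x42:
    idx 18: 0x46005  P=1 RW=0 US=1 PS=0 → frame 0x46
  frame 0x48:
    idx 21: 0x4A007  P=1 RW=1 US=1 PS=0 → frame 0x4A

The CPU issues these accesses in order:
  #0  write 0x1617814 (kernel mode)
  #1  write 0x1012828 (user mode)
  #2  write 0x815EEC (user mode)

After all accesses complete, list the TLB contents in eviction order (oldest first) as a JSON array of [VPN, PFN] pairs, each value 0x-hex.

Trace:
#0 VA=0x1617814 (w,kernel):
  [0] read 0x3C idx=11: raw=0x3D007 flags P=1 W=1 U=1 S=0
  [1] read 0x3D idx=23: raw=0x40007 flags P=1 W=1 U=1 S=0
  ✓ 0x40814  — 2 lookups
#1 VA=0x1012828 (w,user):
  [0] read 0x3C idx=8: raw=0x42007 flags P=1 W=1 U=1 S=0
  [1] read 0x42 idx=18: raw=0x46005 flags P=1 W=0 U=1 S=0
  ✗ PROTECTION_VIOLATION  [2 reads]
#2 VA=0x815EEC (w,user):
  [0] read 0x3C idx=4: raw=0x48007 flags P=1 W=1 U=1 S=0
  [1] read 0x48 idx=21: raw=0x4A007 flags P=1 W=1 U=1 S=0
  ✓ 0x4AEEC  — 2 lookups

TLB: [["0x815", "0x4A"]]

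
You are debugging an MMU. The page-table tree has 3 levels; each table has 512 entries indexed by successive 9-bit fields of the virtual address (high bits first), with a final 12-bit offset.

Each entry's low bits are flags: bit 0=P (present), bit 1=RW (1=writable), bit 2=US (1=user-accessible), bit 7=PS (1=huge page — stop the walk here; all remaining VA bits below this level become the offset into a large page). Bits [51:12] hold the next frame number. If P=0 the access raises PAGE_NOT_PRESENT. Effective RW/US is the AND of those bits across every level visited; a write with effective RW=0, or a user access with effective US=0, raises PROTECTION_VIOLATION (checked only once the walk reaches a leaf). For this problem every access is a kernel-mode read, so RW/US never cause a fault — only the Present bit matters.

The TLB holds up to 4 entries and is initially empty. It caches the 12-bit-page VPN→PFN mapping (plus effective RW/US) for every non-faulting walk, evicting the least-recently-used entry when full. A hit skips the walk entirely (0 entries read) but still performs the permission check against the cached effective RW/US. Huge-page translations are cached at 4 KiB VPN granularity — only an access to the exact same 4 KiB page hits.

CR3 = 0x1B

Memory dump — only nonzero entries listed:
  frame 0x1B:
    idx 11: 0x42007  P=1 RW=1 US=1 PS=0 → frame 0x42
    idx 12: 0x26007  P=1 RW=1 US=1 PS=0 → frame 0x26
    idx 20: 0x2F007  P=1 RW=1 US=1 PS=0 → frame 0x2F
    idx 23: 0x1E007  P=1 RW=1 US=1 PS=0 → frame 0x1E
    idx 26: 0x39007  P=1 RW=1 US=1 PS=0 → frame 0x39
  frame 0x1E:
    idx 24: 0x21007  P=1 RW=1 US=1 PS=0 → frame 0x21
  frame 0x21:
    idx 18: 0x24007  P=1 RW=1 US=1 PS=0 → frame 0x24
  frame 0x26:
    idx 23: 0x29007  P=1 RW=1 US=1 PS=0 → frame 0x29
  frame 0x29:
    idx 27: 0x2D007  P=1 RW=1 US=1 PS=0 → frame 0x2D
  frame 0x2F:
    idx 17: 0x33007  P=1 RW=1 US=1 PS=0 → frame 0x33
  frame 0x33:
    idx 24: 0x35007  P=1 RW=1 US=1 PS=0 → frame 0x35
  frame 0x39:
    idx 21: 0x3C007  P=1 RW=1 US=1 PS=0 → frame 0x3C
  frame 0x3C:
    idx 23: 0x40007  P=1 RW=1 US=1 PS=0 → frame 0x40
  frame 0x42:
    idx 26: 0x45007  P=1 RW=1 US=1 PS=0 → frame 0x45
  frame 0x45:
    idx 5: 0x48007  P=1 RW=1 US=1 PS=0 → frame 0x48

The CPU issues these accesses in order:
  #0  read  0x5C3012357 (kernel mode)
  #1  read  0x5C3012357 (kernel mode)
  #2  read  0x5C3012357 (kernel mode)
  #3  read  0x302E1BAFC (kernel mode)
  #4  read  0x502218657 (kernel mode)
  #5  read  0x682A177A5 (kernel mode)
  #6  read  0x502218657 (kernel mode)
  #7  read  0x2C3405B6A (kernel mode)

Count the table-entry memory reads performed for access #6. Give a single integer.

Walk each access:
#0 VA=0x5C3012357 (r,kernel):
  L0: frame=0x1B idx=23 entry=0x1E007 [P=1 RW=1 US=1 PS=0]
  L1: frame=0x1E idx=24 entry=0x21007 [P=1 RW=1 US=1 PS=0]
  L2: frame=0x21 idx=18 entry=0x24007 [P=1 RW=1 US=1 PS=0]
  ⇒ phys 0x24357  [3 reads]
#1 VA=0x5C3012357 (r,kernel):
  TLB hit vpn=0x5C3012 → PA=0x24357
#2 VA=0x5C3012357 (r,kernel):
  TLB hit vpn=0x5C3012 → PA=0x24357
#3 VA=0x302E1BAFC (r,kernel):
  L0: frame=0x1B idx=12 entry=0x26007 [P=1 RW=1 US=1 PS=0]
  L1: frame=0x26 idx=23 entry=0x29007 [P=1 RW=1 US=1 PS=0]
  L2: frame=0x29 idx=27 entry=0x2D007 [P=1 RW=1 US=1 PS=0]
  ⇒ phys 0x2DAFC  [3 reads]
#4 VA=0x502218657 (r,kernel):
  L0: frame=0x1B idx=20 entry=0x2F007 [P=1 RW=1 US=1 PS=0]
  L1: frame=0x2F idx=17 entry=0x33007 [P=1 RW=1 US=1 PS=0]
  L2: frame=0x33 idx=24 entry=0x35007 [P=1 RW=1 US=1 PS=0]
  ⇒ phys 0x35657  [3 reads]
#5 VA=0x682A177A5 (r,kernel):
  L0: frame=0x1B idx=26 entry=0x39007 [P=1 RW=1 US=1 PS=0]
  L1: frame=0x39 idx=21 entry=0x3C007 [P=1 RW=1 US=1 PS=0]
  L2: frame=0x3C idx=23 entry=0x40007 [P=1 RW=1 US=1 PS=0]
  ⇒ phys 0x407A5  [3 reads]
#6 VA=0x502218657 (r,kernel):
  TLB hit vpn=0x502218 → PA=0x35657
#7 VA=0x2C3405B6A (r,kernel):
  L0: frame=0x1B idx=11 entry=0x42007 [P=1 RW=1 US=1 PS=0]
  L1: frame=0x42 idx=26 entry=0x45007 [P=1 RW=1 US=1 PS=0]
  L2: frame=0x45 idx=5 entry=0x48007 [P=1 RW=1 US=1 PS=0]
  ⇒ phys 0x48B6A  [3 reads]

Entries read for #6: 0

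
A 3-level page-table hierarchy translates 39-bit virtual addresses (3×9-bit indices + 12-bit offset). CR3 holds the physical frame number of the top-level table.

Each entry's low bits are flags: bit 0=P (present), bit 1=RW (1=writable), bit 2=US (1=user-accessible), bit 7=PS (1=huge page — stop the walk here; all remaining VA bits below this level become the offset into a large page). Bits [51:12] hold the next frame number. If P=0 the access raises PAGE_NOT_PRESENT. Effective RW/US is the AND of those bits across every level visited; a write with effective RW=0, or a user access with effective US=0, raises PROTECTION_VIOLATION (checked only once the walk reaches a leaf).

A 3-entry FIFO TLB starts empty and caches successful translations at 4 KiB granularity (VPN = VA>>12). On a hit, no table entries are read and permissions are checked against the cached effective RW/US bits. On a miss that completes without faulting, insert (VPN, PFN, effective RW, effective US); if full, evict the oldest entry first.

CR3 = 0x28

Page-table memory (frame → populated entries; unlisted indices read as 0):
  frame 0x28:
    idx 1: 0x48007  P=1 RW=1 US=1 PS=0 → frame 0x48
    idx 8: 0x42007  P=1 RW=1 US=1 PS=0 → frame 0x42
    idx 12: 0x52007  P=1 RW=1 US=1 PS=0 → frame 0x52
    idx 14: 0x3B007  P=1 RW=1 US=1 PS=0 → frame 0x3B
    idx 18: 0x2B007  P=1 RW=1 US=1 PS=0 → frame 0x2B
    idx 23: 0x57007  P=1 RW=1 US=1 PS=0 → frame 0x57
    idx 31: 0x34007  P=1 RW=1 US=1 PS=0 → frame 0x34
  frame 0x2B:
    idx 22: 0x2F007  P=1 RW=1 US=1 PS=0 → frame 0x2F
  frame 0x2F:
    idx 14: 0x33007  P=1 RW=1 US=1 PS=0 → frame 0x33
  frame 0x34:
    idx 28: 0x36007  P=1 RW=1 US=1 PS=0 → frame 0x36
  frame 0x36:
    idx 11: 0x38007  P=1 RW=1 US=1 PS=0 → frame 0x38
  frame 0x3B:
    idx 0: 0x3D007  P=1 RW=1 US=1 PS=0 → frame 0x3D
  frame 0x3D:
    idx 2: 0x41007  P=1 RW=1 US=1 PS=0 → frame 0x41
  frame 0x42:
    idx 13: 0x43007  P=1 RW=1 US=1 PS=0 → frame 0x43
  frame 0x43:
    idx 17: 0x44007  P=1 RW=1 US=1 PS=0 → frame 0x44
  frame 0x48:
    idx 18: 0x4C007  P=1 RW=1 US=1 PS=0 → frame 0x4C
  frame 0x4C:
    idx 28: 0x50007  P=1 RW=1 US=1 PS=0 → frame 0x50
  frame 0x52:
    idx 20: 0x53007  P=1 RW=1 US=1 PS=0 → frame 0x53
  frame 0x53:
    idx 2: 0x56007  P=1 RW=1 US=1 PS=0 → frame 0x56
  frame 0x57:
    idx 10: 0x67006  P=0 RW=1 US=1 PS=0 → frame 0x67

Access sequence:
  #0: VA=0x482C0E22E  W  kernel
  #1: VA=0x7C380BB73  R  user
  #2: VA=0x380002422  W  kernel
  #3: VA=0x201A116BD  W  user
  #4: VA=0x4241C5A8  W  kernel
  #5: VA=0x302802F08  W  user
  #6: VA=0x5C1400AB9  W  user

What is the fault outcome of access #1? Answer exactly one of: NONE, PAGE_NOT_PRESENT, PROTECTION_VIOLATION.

Walk each access:
#0 VA=0x482C0E22E (w,kernel):
  L0 @0x28[18] → 0x2B007  P=1,RW=1,US=1,PS=0
  L1 @0x2B[22] → 0x2F007  P=1,RW=1,US=1,PS=0
  L2 @0x2F[14] → 0x33007  P=1,RW=1,US=1,PS=0
  ✓ 0x3322E  — 3 lookups
#1 VA=0x7C380BB73 (r,user):
  L0 @0x28[31] → 0x34007  P=1,RW=1,US=1,PS=0
  L1 @0x34[28] → 0x36007  P=1,RW=1,US=1,PS=0
  L2 @0x36[11] → 0x38007  P=1,RW=1,US=1,PS=0
  ✓ 0x38B73  — 3 lookups
#2 VA=0x380002422 (w,kernel):
  L0 @0x28[14] → 0x3B007  P=1,RW=1,US=1,PS=0
  L1 @0x3B[0] → 0x3D007  P=1,RW=1,US=1,PS=0
  L2 @0x3D[2] → 0x41007  P=1,RW=1,US=1,PS=0
  ✓ 0x41422  — 3 lookups
#3 VA=0x201A116BD (w,user):
  L0 @0x28[8] → 0x42007  P=1,RW=1,US=1,PS=0
  L1 @0x42[13] → 0x43007  P=1,RW=1,US=1,PS=0
  L2 @0x43[17] → 0x44007  P=1,RW=1,US=1,PS=0
  ✓ 0x446BD  — 3 lookups
#4 VA=0x4241C5A8 (w,kernel):
  L0 @0x28[1] → 0x48007  P=1,RW=1,US=1,PS=0
  L1 @0x48[18] → 0x4C007  P=1,RW=1,US=1,PS=0
  L2 @0x4C[28] → 0x50007  P=1,RW=1,US=1,PS=0
  ✓ 0x505A8  — 3 lookups
#5 VA=0x302802F08 (w,user):
  L0 @0x28[12] → 0x52007  P=1,RW=1,US=1,PS=0
  L1 @0x52[20] → 0x53007  P=1,RW=1,US=1,PS=0
  L2 @0x53[2] → 0x56007  P=1,RW=1,US=1,PS=0
  ✓ 0x56F08  — 3 lookups
#6 VA=0x5C1400AB9 (w,user):
  L0 @0x28[23] → 0x57007  P=1,RW=1,US=1,PS=0
  L1 @0x57[10] → 0x67006  P=0,RW=1,US=1,PS=0
  ⇒ fault: PAGE_NOT_PRESENT  — 2 lookups

Access #1 fault: NONE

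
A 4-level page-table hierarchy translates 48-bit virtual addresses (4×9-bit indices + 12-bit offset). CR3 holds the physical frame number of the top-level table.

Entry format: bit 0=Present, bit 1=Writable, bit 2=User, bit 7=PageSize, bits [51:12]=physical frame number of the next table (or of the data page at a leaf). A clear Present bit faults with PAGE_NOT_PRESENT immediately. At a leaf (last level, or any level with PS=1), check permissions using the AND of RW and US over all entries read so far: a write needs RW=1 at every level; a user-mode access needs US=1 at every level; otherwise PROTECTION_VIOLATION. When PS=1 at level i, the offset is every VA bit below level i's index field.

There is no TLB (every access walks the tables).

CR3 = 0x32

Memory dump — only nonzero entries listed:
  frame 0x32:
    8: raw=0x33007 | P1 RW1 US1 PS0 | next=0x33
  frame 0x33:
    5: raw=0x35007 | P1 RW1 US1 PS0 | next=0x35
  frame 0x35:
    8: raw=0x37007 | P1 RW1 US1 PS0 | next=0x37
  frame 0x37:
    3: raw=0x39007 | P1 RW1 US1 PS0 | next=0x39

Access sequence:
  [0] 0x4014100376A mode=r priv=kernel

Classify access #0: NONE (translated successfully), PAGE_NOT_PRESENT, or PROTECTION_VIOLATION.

Walk each access:
#0 VA=0x4014100376A (r,kernel):
  lvl0: tbl 0x32, slot 8 ⇒ 0x33007 (P1/RW1/US1/PS0)
  lvl1: tbl 0x33, slot 5 ⇒ 0x35007 (P1/RW1/US1/PS0)
  lvl2: tbl 0x35, slot 8 ⇒ 0x37007 (P1/RW1/US1/PS0)
  lvl3: tbl 0x37, slot 3 ⇒ 0x39007 (P1/RW1/US1/PS0)
  → PA=0x3976A  (4 entries read)

Access #0 fault: NONE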